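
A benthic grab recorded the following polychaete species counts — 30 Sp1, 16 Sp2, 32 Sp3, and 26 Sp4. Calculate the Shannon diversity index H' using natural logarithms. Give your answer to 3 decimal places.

Total N = 30+16+32+26 = 104, so the proportions are 0.28846, 0.15385, 0.30769, 0.25 (working shown to 5 dp, full precision carried).
Each pᵢ ln pᵢ term: 0.28846×(-1.24319)=-0.35861, 0.15385×(-1.87180)=-0.28797, 0.30769×(-1.17865)=-0.36266, 0.25×(-1.38629)=-0.34657.
Sum = -1.35582, so H' = 1.356.

1.356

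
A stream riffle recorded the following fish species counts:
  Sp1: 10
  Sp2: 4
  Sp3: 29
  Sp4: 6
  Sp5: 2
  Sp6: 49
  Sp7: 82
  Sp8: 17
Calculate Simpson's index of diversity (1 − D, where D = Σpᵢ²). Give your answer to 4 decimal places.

Total N = 10+4+29+6+2+49+82+17 = 199, so the proportions are 0.050251, 0.020101, 0.145729, 0.030151, 0.01005, 0.246231, 0.41206, 0.085427 (working shown to 6 dp, full precision carried).
D = 0.050251² + 0.020101² + 0.145729² + 0.030151² + 0.01005² + 0.246231² + 0.41206² + 0.085427² = 0.002525 + 0.000404 + 0.021237 + 0.000909 + 0.000101 + 0.060630 + 0.169794 + 0.007298 = 0.262897.
So 1 − D = 0.737103, i.e. 0.7371 to 4 decimal places.

0.7371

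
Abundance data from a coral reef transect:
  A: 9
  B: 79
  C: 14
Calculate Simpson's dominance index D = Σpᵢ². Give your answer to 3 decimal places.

Total N = 9+79+14 = 102, so the proportions are 0.088235, 0.77451, 0.137255 (working shown to 6 dp, full precision carried).
D = 0.088235² + 0.77451² + 0.137255² = 0.007785 + 0.599865 + 0.018839 = 0.626490.
To 3 decimal places, D = 0.626.

0.626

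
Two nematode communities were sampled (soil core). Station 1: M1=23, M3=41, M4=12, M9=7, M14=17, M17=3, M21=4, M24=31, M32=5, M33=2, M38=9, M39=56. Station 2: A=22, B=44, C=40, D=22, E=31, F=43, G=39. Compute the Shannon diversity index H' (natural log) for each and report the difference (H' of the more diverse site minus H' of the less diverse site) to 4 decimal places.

Station 1: N=210, proportions 0.1095238, 0.1952381, 0.0571429, 0.0333333, 0.0809524, 0.0142857, 0.0190476, 0.147619, 0.0238095, 0.0095238, 0.0428571, 0.2666667, giving H' = 2.0809146 (working shown to 7 dp, full precision carried).
Station 2: N=241, proportions 0.0912863, 0.1825726, 0.1659751, 0.0912863, 0.1286307, 0.1784232, 0.1618257, giving H' = 1.9116455.
Difference = |2.0809146 − 1.9116455| = 0.1692691, i.e. 0.1693 to 4 decimal places.

0.1693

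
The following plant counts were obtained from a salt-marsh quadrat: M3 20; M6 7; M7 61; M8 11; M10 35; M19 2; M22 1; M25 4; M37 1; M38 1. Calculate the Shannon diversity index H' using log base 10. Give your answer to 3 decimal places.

0.691

Total N = 20+7+61+11+35+2+1+4+1+1 = 143, so the proportions are 0.13986, 0.04895, 0.42657, 0.07692, 0.24476, 0.01399, 0.00699, 0.02797, 0.00699, 0.00699 (working shown to 5 dp, full precision carried).
Each pᵢ log₁₀ pᵢ term: 0.13986×(-0.85431)=-0.11948, 0.04895×(-1.31024)=-0.06414, 0.42657×(-0.37001)=-0.15783, 0.07692×(-1.11394)=-0.08569, 0.24476×(-0.61127)=-0.14961, 0.01399×(-1.85431)=-0.02593, 0.00699×(-2.15534)=-0.01507, 0.02797×(-1.55328)=-0.04345, 0.00699×(-2.15534)=-0.01507, 0.00699×(-2.15534)=-0.01507.
Sum = -0.69135, so H' = 0.691.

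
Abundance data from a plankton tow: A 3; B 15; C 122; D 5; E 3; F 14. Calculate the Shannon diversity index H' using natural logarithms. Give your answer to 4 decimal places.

0.9006

Total N = 3+15+122+5+3+14 = 162, so the proportions are 0.018519, 0.092593, 0.753086, 0.030864, 0.018519, 0.08642 (working shown to 6 dp, full precision carried).
Each pᵢ ln pᵢ term: 0.018519×(-3.988984)=-0.073870, 0.092593×(-2.379546)=-0.220328, 0.753086×(-0.283575)=-0.213557, 0.030864×(-3.478158)=-0.107351, 0.018519×(-3.988984)=-0.073870, 0.08642×(-2.448539)=-0.211602.
Sum = -0.900578, so H' = 0.9006.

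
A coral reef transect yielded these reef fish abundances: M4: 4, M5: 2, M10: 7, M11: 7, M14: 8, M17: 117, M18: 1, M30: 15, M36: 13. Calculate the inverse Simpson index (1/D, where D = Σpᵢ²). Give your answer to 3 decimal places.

Total N = 4+2+7+7+8+117+1+15+13 = 174, so the proportions are 0.022989, 0.011494, 0.04023, 0.04023, 0.045977, 0.672414, 0.005747, 0.086207, 0.074713 (working shown to 6 dp, full precision carried).
D = 0.022989² + 0.011494² + 0.04023² + 0.04023² + 0.045977² + 0.672414² + 0.005747² + 0.086207² + 0.074713² = 0.000528 + 0.000132 + 0.001618 + 0.001618 + 0.002114 + 0.452140 + 0.000033 + 0.007432 + 0.005582 = 0.471198.
So 1/D = 2.12225, i.e. 2.122 to 3 decimal places.

2.122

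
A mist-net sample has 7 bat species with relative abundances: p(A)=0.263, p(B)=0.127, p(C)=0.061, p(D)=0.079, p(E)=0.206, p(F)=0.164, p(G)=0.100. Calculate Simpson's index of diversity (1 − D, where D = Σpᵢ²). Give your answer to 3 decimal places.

D = 0.263² + 0.127² + 0.061² + 0.079² + 0.206² + 0.164² + 0.1² = 0.06917 + 0.01613 + 0.00372 + 0.00624 + 0.04244 + 0.02690 + 0.01000 = 0.17459 (working shown to 5 dp, full precision carried).
So 1 − D = 0.82541, i.e. 0.825 to 3 decimal places.

0.825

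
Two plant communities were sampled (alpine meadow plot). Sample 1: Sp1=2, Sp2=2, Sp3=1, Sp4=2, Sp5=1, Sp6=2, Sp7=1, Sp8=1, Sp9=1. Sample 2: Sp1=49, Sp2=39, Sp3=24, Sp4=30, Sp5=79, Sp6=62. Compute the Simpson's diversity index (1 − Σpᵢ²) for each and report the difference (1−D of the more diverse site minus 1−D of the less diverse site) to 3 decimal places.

Sample 1: N=13, proportions 0.15385, 0.15385, 0.07692, 0.15385, 0.07692, 0.15385, 0.07692, 0.07692, 0.07692, giving 1−D = 0.87574 (working shown to 5 dp, full precision carried).
Sample 2: N=283, proportions 0.17314, 0.13781, 0.08481, 0.10601, 0.27915, 0.21908, giving 1−D = 0.80668.
Difference = |0.87574 − 0.80668| = 0.06906, i.e. 0.069 to 3 decimal places.

0.069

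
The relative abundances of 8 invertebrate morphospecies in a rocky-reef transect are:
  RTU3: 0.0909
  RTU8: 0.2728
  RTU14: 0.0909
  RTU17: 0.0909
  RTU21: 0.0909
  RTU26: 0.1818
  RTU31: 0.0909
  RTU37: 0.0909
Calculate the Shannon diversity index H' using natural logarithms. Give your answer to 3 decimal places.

1.972

Each pᵢ ln pᵢ term (working shown to 5 dp, full precision carried): 0.0909×(-2.39800)=-0.21798, 0.2728×(-1.29902)=-0.35437, 0.0909×(-2.39800)=-0.21798, 0.0909×(-2.39800)=-0.21798, 0.0909×(-2.39800)=-0.21798, 0.1818×(-1.70485)=-0.30994, 0.0909×(-2.39800)=-0.21798, 0.0909×(-2.39800)=-0.21798.
Sum = -1.97218, so H' = 1.972.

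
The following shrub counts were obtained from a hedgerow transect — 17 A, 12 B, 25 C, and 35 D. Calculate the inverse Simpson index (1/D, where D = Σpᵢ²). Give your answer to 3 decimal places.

Total N = 17+12+25+35 = 89, so the proportions are 0.1910112, 0.1348315, 0.2808989, 0.3932584 (working shown to 7 dp, full precision carried).
D = 0.1910112² + 0.1348315² + 0.2808989² + 0.3932584² = 0.0364853 + 0.0181795 + 0.0789042 + 0.1546522 = 0.2882212.
So 1/D = 3.46956, i.e. 3.470 to 3 decimal places.

3.470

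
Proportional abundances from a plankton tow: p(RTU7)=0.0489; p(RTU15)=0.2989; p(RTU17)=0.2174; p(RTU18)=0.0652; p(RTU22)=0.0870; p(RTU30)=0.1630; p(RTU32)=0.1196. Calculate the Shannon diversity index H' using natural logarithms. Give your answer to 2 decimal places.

Each pᵢ ln pᵢ term (working shown to 4 dp, full precision carried): 0.0489×(-3.0180)=-0.1476, 0.2989×(-1.2076)=-0.3610, 0.2174×(-1.5260)=-0.3318, 0.0652×(-2.7303)=-0.1780, 0.087×(-2.4418)=-0.2124, 0.163×(-1.8140)=-0.2957, 0.1196×(-2.1236)=-0.2540.
Sum = -1.7804, so H' = 1.78.

1.78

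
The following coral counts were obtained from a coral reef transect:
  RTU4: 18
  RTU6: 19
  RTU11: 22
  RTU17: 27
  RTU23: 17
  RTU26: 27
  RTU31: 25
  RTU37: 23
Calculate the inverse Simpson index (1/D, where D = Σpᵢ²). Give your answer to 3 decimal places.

Total N = 18+19+22+27+17+27+25+23 = 178, so the proportions are 0.1011236, 0.1067416, 0.1235955, 0.1516854, 0.0955056, 0.1516854, 0.1404494, 0.1292135 (working shown to 7 dp, full precision carried).
D = 0.1011236² + 0.1067416² + 0.1235955² + 0.1516854² + 0.0955056² + 0.1516854² + 0.1404494² + 0.1292135² = 0.0102260 + 0.0113938 + 0.0152758 + 0.0230085 + 0.0091213 + 0.0230085 + 0.0197260 + 0.0166961 = 0.1284560.
So 1/D = 7.78477, i.e. 7.785 to 3 decimal places.

7.785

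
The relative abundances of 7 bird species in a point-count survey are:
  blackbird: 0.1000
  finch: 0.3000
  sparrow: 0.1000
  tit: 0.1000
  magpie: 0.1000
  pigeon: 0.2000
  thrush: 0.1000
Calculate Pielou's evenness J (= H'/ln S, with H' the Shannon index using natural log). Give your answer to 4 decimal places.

H' = −Σ pᵢ ln pᵢ = −((-0.230259) + (-0.361192) + (-0.230259) + (-0.230259) + (-0.230259) + (-0.321888) + (-0.230259)) = 1.834372 (working shown to 6 dp, full precision carried).
With S = 7 species, ln S = 1.945910, so J = 1.834372/1.945910 = 0.942681, i.e. 0.9427 to 4 decimal places.

0.9427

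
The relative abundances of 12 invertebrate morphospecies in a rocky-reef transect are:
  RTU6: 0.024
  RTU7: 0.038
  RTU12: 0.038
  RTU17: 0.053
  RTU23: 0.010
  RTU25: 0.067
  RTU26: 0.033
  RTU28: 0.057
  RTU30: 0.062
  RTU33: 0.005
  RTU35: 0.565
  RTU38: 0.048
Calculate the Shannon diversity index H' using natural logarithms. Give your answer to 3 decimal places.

Each pᵢ ln pᵢ term (working shown to 5 dp, full precision carried): 0.024×(-3.72970)=-0.08951, 0.038×(-3.27017)=-0.12427, 0.038×(-3.27017)=-0.12427, 0.053×(-2.93746)=-0.15569, 0.01×(-4.60517)=-0.04605, 0.067×(-2.70306)=-0.18111, 0.033×(-3.41125)=-0.11257, 0.057×(-2.86470)=-0.16329, 0.062×(-2.78062)=-0.17240, 0.005×(-5.29832)=-0.02649, 0.565×(-0.57093)=-0.32258, 0.048×(-3.03655)=-0.14575.
Sum = -1.66397, so H' = 1.664.

1.664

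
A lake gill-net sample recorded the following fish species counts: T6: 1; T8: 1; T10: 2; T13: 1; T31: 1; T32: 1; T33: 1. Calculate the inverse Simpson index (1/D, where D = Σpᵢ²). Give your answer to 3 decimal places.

Total N = 1+1+2+1+1+1+1 = 8, so the proportions are 0.125, 0.125, 0.25, 0.125, 0.125, 0.125, 0.125 (working shown to 7 dp, full precision carried).
D = 0.125² + 0.125² + 0.25² + 0.125² + 0.125² + 0.125² + 0.125² = 0.0156250 + 0.0156250 + 0.0625000 + 0.0156250 + 0.0156250 + 0.0156250 + 0.0156250 = 0.1562500.
So 1/D = 6.40000, i.e. 6.400 to 3 decimal places.

6.400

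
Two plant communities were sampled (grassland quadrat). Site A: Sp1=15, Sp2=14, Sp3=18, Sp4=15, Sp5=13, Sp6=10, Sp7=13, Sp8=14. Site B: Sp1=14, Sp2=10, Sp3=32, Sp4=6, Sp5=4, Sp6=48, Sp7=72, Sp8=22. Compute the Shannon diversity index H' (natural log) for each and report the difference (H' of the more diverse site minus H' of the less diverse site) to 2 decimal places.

Site A: N=112, proportions 0.1339, 0.125, 0.1607, 0.1339, 0.1161, 0.0893, 0.1161, 0.125, giving H' = 2.0678 (working shown to 4 dp, full precision carried).
Site B: N=208, proportions 0.0673, 0.0481, 0.1538, 0.0288, 0.0192, 0.2308, 0.3462, 0.1058, giving H' = 1.7370.
Difference = |2.0678 − 1.7370| = 0.3308, i.e. 0.33 to 2 decimal places.

0.33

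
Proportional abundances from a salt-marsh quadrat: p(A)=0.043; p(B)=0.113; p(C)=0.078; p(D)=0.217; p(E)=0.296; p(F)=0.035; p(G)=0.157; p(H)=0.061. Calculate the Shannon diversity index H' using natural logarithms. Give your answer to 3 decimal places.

Each pᵢ ln pᵢ term (working shown to 5 dp, full precision carried): 0.043×(-3.14656)=-0.13530, 0.113×(-2.18037)=-0.24638, 0.078×(-2.55105)=-0.19898, 0.217×(-1.52786)=-0.33155, 0.296×(-1.21740)=-0.36035, 0.035×(-3.35241)=-0.11733, 0.157×(-1.85151)=-0.29069, 0.061×(-2.79688)=-0.17061.
Sum = -1.85119, so H' = 1.851.

1.851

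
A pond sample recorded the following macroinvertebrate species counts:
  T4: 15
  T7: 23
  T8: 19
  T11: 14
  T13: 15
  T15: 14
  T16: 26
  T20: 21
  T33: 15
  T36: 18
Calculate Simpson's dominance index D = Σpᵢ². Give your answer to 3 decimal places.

0.105

Total N = 15+23+19+14+15+14+26+21+15+18 = 180, so the proportions are 0.08333, 0.12778, 0.10556, 0.07778, 0.08333, 0.07778, 0.14444, 0.11667, 0.08333, 0.1 (working shown to 5 dp, full precision carried).
D = 0.08333² + 0.12778² + 0.10556² + 0.07778² + 0.08333² + 0.07778² + 0.14444² + 0.11667² + 0.08333² + 0.1² = 0.00694 + 0.01633 + 0.01114 + 0.00605 + 0.00694 + 0.00605 + 0.02086 + 0.01361 + 0.00694 + 0.01000 = 0.10488.
To 3 decimal places, D = 0.105.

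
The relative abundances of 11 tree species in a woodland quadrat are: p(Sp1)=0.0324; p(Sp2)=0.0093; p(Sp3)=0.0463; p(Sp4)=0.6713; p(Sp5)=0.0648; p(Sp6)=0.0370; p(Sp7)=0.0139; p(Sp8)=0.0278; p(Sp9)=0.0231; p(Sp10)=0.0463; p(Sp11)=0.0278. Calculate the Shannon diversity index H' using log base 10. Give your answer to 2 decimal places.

Each pᵢ log₁₀ pᵢ term (working shown to 4 dp, full precision carried): 0.0324×(-1.4895)=-0.0483, 0.0093×(-2.0315)=-0.0189, 0.0463×(-1.3344)=-0.0618, 0.6713×(-0.1731)=-0.1162, 0.0648×(-1.1884)=-0.0770, 0.037×(-1.4318)=-0.0530, 0.0139×(-1.8570)=-0.0258, 0.0278×(-1.5560)=-0.0433, 0.0231×(-1.6364)=-0.0378, 0.0463×(-1.3344)=-0.0618, 0.0278×(-1.5560)=-0.0433.
Sum = -0.5870, so H' = 0.59.

0.59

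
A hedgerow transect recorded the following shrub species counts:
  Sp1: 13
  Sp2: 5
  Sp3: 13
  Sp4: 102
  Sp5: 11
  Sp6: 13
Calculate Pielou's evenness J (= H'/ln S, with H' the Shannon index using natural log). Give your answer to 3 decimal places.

0.667

Total N = 13+5+13+102+11+13 = 157, so the proportions are 0.0828, 0.03185, 0.0828, 0.64968, 0.07006, 0.0828 (working shown to 5 dp, full precision carried).
H' = −Σ pᵢ ln pᵢ = −((-0.20629) + (-0.10977) + (-0.20629) + (-0.28019) + (-0.18625) + (-0.20629)) = 1.19507.
With S = 6 species, ln S = 1.79176, so J = 1.19507/1.79176 = 0.66698, i.e. 0.667 to 3 decimal places.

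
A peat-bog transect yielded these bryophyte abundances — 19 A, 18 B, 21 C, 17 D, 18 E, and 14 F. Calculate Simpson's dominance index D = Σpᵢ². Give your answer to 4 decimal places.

0.1690

Total N = 19+18+21+17+18+14 = 107, so the proportions are 0.17757, 0.168224, 0.196262, 0.158879, 0.168224, 0.130841 (working shown to 6 dp, full precision carried).
D = 0.17757² + 0.168224² + 0.196262² + 0.158879² + 0.168224² + 0.130841² = 0.031531 + 0.028299 + 0.038519 + 0.025242 + 0.028299 + 0.017119 = 0.169010.
To 4 decimal places, D = 0.1690.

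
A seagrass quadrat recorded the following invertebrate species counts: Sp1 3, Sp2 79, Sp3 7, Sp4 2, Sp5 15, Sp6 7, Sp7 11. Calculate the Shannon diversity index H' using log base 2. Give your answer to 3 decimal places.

1.787

Total N = 3+79+7+2+15+7+11 = 124, so the proportions are 0.02419, 0.6371, 0.05645, 0.01613, 0.12097, 0.05645, 0.08871 (working shown to 5 dp, full precision carried).
Each pᵢ log₂ pᵢ term: 0.02419×(-5.36923)=-0.12990, 0.6371×(-0.65042)=-0.41438, 0.05645×(-4.14684)=-0.23410, 0.01613×(-5.95420)=-0.09604, 0.12097×(-3.04731)=-0.36863, 0.05645×(-4.14684)=-0.23410, 0.08871×(-3.49476)=-0.31002.
Sum = -1.78715, so H' = 1.787.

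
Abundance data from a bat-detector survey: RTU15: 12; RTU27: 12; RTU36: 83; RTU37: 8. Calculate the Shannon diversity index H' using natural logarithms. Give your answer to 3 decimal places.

0.892

Total N = 12+12+83+8 = 115, so the proportions are 0.10435, 0.10435, 0.72174, 0.06957 (working shown to 5 dp, full precision carried).
Each pᵢ ln pᵢ term: 0.10435×(-2.26003)=-0.23583, 0.10435×(-2.26003)=-0.23583, 0.72174×(-0.32609)=-0.23535, 0.06957×(-2.66549)=-0.18543.
Sum = -0.89244, so H' = 0.892.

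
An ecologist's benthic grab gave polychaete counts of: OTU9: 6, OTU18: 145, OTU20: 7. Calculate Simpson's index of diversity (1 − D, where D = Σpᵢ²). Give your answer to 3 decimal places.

Total N = 6+145+7 = 158, so the proportions are 0.03797, 0.91772, 0.0443 (working shown to 5 dp, full precision carried).
D = 0.03797² + 0.91772² + 0.0443² = 0.00144 + 0.84221 + 0.00196 = 0.84562.
So 1 − D = 0.15438, i.e. 0.154 to 3 decimal places.

0.154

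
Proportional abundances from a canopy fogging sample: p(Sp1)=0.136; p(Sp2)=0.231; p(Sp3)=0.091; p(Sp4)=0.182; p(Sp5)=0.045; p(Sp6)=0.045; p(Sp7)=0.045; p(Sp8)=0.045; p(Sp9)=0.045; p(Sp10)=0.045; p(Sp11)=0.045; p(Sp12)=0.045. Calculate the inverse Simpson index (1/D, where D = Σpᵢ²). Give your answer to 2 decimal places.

7.72

D = 0.136² + 0.231² + 0.091² + 0.182² + 0.045² + 0.045² + 0.045² + 0.045² + 0.045² + 0.045² + 0.045² + 0.045² = 0.018496 + 0.053361 + 0.008281 + 0.033124 + 0.002025 + 0.002025 + 0.002025 + 0.002025 + 0.002025 + 0.002025 + 0.002025 + 0.002025 = 0.129462 (working shown to 6 dp, full precision carried).
So 1/D = 7.7243, i.e. 7.72 to 2 decimal places.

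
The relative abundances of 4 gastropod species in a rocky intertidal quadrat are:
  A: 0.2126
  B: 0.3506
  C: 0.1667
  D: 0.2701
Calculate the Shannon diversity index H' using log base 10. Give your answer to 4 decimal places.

Each pᵢ log₁₀ pᵢ term (working shown to 6 dp, full precision carried): 0.2126×(-0.672437)=-0.142960, 0.3506×(-0.455188)=-0.159589, 0.1667×(-0.778064)=-0.129703, 0.2701×(-0.568475)=-0.153545.
Sum = -0.585798, so H' = 0.5858.

0.5858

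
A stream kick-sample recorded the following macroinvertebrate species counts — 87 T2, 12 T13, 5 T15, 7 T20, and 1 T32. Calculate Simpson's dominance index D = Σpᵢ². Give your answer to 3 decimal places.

0.621

Total N = 87+12+5+7+1 = 112, so the proportions are 0.77679, 0.10714, 0.04464, 0.0625, 0.00893 (working shown to 5 dp, full precision carried).
D = 0.77679² + 0.10714² + 0.04464² + 0.0625² + 0.00893² = 0.60340 + 0.01148 + 0.00199 + 0.00391 + 0.00008 = 0.62085.
To 3 decimal places, D = 0.621.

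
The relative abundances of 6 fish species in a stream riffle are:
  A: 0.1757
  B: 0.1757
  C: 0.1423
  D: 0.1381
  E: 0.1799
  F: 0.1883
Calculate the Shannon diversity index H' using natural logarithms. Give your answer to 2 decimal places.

1.78

Each pᵢ ln pᵢ term (working shown to 4 dp, full precision carried): 0.1757×(-1.7390)=-0.3055, 0.1757×(-1.7390)=-0.3055, 0.1423×(-1.9498)=-0.2775, 0.1381×(-1.9798)=-0.2734, 0.1799×(-1.7154)=-0.3086, 0.1883×(-1.6697)=-0.3144.
Sum = -1.7849, so H' = 1.78.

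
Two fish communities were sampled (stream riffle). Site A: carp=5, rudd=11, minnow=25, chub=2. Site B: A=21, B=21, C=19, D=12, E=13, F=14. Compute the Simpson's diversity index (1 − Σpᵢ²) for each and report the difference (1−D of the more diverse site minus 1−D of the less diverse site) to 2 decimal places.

0.24

Site A: N=43, proportions 0.1163, 0.2558, 0.5814, 0.0465, giving 1−D = 0.5809 (working shown to 4 dp, full precision carried).
Site B: N=100, proportions 0.21, 0.21, 0.19, 0.12, 0.13, 0.14, giving 1−D = 0.8248.
Difference = |0.5809 − 0.8248| = 0.2439, i.e. 0.24 to 2 decimal places.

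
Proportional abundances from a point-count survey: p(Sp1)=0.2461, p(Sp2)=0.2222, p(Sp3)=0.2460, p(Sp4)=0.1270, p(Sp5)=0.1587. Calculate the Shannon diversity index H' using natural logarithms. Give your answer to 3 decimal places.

1.578

Each pᵢ ln pᵢ term (working shown to 5 dp, full precision carried): 0.2461×(-1.40202)=-0.34504, 0.2222×(-1.50418)=-0.33423, 0.246×(-1.40242)=-0.34500, 0.127×(-2.06357)=-0.26207, 0.1587×(-1.84074)=-0.29213.
Sum = -1.57846, so H' = 1.578.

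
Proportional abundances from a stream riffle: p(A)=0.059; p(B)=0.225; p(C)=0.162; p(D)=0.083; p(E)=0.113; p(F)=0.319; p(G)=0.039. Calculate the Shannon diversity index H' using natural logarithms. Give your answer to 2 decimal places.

Each pᵢ ln pᵢ term (working shown to 4 dp, full precision carried): 0.059×(-2.8302)=-0.1670, 0.225×(-1.4917)=-0.3356, 0.162×(-1.8202)=-0.2949, 0.083×(-2.4889)=-0.2066, 0.113×(-2.1804)=-0.2464, 0.319×(-1.1426)=-0.3645, 0.039×(-3.2442)=-0.1265.
Sum = -1.7414, so H' = 1.74.

1.74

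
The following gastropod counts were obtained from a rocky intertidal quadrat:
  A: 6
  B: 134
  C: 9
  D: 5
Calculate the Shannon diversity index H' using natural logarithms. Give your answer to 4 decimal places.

0.5247

Total N = 6+134+9+5 = 154, so the proportions are 0.038961, 0.87013, 0.058442, 0.032468 (working shown to 6 dp, full precision carried).
Each pᵢ ln pᵢ term: 0.038961×(-3.245193)=-0.126436, 0.87013×(-0.139113)=-0.121046, 0.058442×(-2.839728)=-0.165958, 0.032468×(-3.427515)=-0.111283.
Sum = -0.524723, so H' = 0.5247.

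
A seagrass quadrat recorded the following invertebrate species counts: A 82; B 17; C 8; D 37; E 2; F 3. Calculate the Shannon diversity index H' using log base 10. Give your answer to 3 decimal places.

Total N = 82+17+8+37+2+3 = 149, so the proportions are 0.55034, 0.11409, 0.05369, 0.24832, 0.01342, 0.02013 (working shown to 5 dp, full precision carried).
Each pᵢ log₁₀ pᵢ term: 0.55034×(-0.25937)=-0.14274, 0.11409×(-0.94274)=-0.10756, 0.05369×(-1.27010)=-0.06819, 0.24832×(-0.60498)=-0.15023, 0.01342×(-1.87216)=-0.02513, 0.02013×(-1.69607)=-0.03415.
Sum = -0.52801, so H' = 0.528.

0.528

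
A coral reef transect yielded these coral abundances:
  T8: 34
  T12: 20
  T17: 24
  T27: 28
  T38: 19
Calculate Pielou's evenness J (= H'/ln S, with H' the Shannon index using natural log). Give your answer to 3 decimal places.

0.985

Total N = 34+20+24+28+19 = 125, so the proportions are 0.272, 0.16, 0.192, 0.224, 0.152 (working shown to 5 dp, full precision carried).
H' = −Σ pᵢ ln pᵢ = −((-0.35413) + (-0.29321) + (-0.31685) + (-0.33513) + (-0.28635)) = 1.58567.
With S = 5 species, ln S = 1.60944, so J = 1.58567/1.60944 = 0.98523, i.e. 0.985 to 3 decimal places.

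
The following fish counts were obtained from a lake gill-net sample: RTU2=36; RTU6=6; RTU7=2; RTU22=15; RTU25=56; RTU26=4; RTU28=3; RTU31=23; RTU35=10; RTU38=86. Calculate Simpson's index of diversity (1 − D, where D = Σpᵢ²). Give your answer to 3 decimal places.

Total N = 36+6+2+15+56+4+3+23+10+86 = 241, so the proportions are 0.14938, 0.0249, 0.0083, 0.06224, 0.23237, 0.0166, 0.01245, 0.09544, 0.04149, 0.35685 (working shown to 5 dp, full precision carried).
D = 0.14938² + 0.0249² + 0.0083² + 0.06224² + 0.23237² + 0.0166² + 0.01245² + 0.09544² + 0.04149² + 0.35685² = 0.02231 + 0.00062 + 0.00007 + 0.00387 + 0.05399 + 0.00028 + 0.00015 + 0.00911 + 0.00172 + 0.12734 = 0.21947.
So 1 − D = 0.78053, i.e. 0.781 to 3 decimal places.

0.781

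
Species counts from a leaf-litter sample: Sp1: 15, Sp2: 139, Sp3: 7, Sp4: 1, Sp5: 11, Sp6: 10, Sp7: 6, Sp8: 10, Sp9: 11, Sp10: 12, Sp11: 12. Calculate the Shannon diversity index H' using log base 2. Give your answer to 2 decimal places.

Total N = 15+139+7+1+11+10+6+10+11+12+12 = 234, so the proportions are 0.0641, 0.594, 0.0299, 0.0043, 0.047, 0.0427, 0.0256, 0.0427, 0.047, 0.0513, 0.0513 (working shown to 4 dp, full precision carried).
Each pᵢ log₂ pᵢ term: 0.0641×(-3.9635)=-0.2541, 0.594×(-0.7514)=-0.4464, 0.0299×(-5.0630)=-0.1515, 0.0043×(-7.8704)=-0.0336, 0.047×(-4.4109)=-0.2074, 0.0427×(-4.5484)=-0.1944, 0.0256×(-5.2854)=-0.1355, 0.0427×(-4.5484)=-0.1944, 0.047×(-4.4109)=-0.2074, 0.0513×(-4.2854)=-0.2198, 0.0513×(-4.2854)=-0.2198.
Sum = -2.2640, so H' = 2.26.

2.26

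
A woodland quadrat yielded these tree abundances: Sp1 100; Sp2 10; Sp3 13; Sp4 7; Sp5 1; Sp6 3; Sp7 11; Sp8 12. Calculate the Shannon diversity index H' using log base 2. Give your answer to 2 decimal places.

Total N = 100+10+13+7+1+3+11+12 = 157, so the proportions are 0.6369, 0.0637, 0.0828, 0.0446, 0.0064, 0.0191, 0.0701, 0.0764 (working shown to 4 dp, full precision carried).
Each pᵢ log₂ pᵢ term: 0.6369×(-0.6508)=-0.4145, 0.0637×(-3.9727)=-0.2530, 0.0828×(-3.5942)=-0.2976, 0.0446×(-4.4873)=-0.2001, 0.0064×(-7.2946)=-0.0465, 0.0191×(-5.7097)=-0.1091, 0.0701×(-3.8352)=-0.2687, 0.0764×(-3.7097)=-0.2835.
Sum = -1.8730, so H' = 1.87.

1.87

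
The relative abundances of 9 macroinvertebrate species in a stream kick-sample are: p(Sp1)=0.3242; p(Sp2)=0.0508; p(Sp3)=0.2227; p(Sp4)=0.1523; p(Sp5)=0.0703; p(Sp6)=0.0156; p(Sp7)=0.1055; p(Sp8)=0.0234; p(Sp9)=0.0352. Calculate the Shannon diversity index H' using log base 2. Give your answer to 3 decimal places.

2.643

Each pᵢ log₂ pᵢ term (working shown to 5 dp, full precision carried): 0.3242×(-1.62504)=-0.52684, 0.0508×(-4.29903)=-0.21839, 0.2227×(-2.16683)=-0.48255, 0.1523×(-2.71501)=-0.41350, 0.0703×(-3.83033)=-0.26927, 0.0156×(-6.00231)=-0.09364, 0.1055×(-3.24469)=-0.34231, 0.0234×(-5.41735)=-0.12677, 0.0352×(-4.82828)=-0.16996.
Sum = -2.64322, so H' = 2.643.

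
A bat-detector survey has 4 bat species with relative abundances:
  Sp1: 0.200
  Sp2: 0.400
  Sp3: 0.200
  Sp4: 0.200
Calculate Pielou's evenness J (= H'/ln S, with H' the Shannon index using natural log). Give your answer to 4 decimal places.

H' = −Σ pᵢ ln pᵢ = −((-0.321888) + (-0.366516) + (-0.321888) + (-0.321888)) = 1.332179 (working shown to 6 dp, full precision carried).
With S = 4 species, ln S = 1.386294, so J = 1.332179/1.386294 = 0.960964, i.e. 0.9610 to 4 decimal places.

0.9610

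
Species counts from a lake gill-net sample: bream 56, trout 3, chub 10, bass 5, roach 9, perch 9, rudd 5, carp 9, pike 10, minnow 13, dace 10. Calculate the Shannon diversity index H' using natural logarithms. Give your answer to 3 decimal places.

Total N = 56+3+10+5+9+9+5+9+10+13+10 = 139, so the proportions are 0.40288, 0.02158, 0.07194, 0.03597, 0.06475, 0.06475, 0.03597, 0.06475, 0.07194, 0.09353, 0.07194 (working shown to 5 dp, full precision carried).
Each pᵢ ln pᵢ term: 0.40288×(-0.90912)=-0.36627, 0.02158×(-3.83586)=-0.08279, 0.07194×(-2.63189)=-0.18934, 0.03597×(-3.32504)=-0.11961, 0.06475×(-2.73725)=-0.17723, 0.06475×(-2.73725)=-0.17723, 0.03597×(-3.32504)=-0.11961, 0.06475×(-2.73725)=-0.17723, 0.07194×(-2.63189)=-0.18934, 0.09353×(-2.36952)=-0.22161, 0.07194×(-2.63189)=-0.18934.
Sum = -2.00960, so H' = 2.010.

2.010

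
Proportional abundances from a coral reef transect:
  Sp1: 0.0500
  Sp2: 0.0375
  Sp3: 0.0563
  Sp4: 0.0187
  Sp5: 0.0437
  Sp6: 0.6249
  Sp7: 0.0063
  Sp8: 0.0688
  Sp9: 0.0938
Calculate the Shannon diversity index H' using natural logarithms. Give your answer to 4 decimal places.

1.3780

Each pᵢ ln pᵢ term (working shown to 6 dp, full precision carried): 0.05×(-2.995732)=-0.149787, 0.0375×(-3.283414)=-0.123128, 0.0563×(-2.877061)=-0.161979, 0.0187×(-3.979232)=-0.074412, 0.0437×(-3.130407)=-0.136799, 0.6249×(-0.470164)=-0.293805, 0.0063×(-5.067206)=-0.031923, 0.0688×(-2.676552)=-0.184147, 0.0938×(-2.366590)=-0.221986.
Sum = -1.377965, so H' = 1.3780.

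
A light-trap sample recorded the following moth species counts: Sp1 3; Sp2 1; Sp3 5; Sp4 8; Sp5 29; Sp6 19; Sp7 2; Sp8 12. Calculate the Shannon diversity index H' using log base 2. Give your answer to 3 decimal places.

Total N = 3+1+5+8+29+19+2+12 = 79, so the proportions are 0.03797, 0.01266, 0.06329, 0.10127, 0.36709, 0.24051, 0.02532, 0.1519 (working shown to 5 dp, full precision carried).
Each pᵢ log₂ pᵢ term: 0.03797×(-4.71882)=-0.17920, 0.01266×(-6.30378)=-0.07979, 0.06329×(-3.98185)=-0.25202, 0.10127×(-3.30378)=-0.33456, 0.36709×(-1.44580)=-0.53074, 0.24051×(-2.05585)=-0.49445, 0.02532×(-5.30378)=-0.13427, 0.1519×(-2.71882)=-0.41299.
Sum = -2.41801, so H' = 2.418.

2.418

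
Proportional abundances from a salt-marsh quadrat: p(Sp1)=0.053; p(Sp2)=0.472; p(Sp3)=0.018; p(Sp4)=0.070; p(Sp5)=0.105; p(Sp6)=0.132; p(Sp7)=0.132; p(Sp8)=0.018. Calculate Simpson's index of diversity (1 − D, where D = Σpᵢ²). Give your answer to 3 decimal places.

0.723

D = 0.053² + 0.472² + 0.018² + 0.07² + 0.105² + 0.132² + 0.132² + 0.018² = 0.00281 + 0.22278 + 0.00032 + 0.00490 + 0.01102 + 0.01742 + 0.01742 + 0.00032 = 0.27701 (working shown to 5 dp, full precision carried).
So 1 − D = 0.72299, i.e. 0.723 to 3 decimal places.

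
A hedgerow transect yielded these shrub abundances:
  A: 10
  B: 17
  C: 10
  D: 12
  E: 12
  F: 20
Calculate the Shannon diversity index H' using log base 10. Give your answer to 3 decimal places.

0.762

Total N = 10+17+10+12+12+20 = 81, so the proportions are 0.12346, 0.20988, 0.12346, 0.14815, 0.14815, 0.24691 (working shown to 5 dp, full precision carried).
Each pᵢ log₁₀ pᵢ term: 0.12346×(-0.90849)=-0.11216, 0.20988×(-0.67804)=-0.14230, 0.12346×(-0.90849)=-0.11216, 0.14815×(-0.82930)=-0.12286, 0.14815×(-0.82930)=-0.12286, 0.24691×(-0.60746)=-0.14999.
Sum = -0.76233, so H' = 0.762.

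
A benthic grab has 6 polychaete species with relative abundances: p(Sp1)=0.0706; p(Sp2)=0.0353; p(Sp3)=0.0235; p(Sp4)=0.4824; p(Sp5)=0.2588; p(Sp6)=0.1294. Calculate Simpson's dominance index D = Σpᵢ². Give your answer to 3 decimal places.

D = 0.0706² + 0.0353² + 0.0235² + 0.4824² + 0.2588² + 0.1294² = 0.00498 + 0.00125 + 0.00055 + 0.23271 + 0.06698 + 0.01674 = 0.32321 (working shown to 5 dp, full precision carried).
To 3 decimal places, D = 0.323.

0.323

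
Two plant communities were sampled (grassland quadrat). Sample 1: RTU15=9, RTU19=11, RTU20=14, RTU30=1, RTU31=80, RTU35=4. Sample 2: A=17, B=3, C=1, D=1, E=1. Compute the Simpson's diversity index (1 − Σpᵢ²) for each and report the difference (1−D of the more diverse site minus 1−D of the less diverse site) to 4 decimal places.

Sample 1: N=119, proportions 0.07563, 0.092437, 0.117647, 0.008403, 0.672269, 0.033613, giving 1−D = 0.518749 (working shown to 6 dp, full precision carried).
Sample 2: N=23, proportions 0.73913, 0.130435, 0.043478, 0.043478, 0.043478, giving 1−D = 0.431002.
Difference = |0.518749 − 0.431002| = 0.087747, i.e. 0.0877 to 4 decimal places.

0.0877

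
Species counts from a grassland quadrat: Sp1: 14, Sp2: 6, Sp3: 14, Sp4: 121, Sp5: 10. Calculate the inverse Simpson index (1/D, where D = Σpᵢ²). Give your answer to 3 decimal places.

1.795

Total N = 14+6+14+121+10 = 165, so the proportions are 0.084848, 0.036364, 0.084848, 0.733333, 0.060606 (working shown to 6 dp, full precision carried).
D = 0.084848² + 0.036364² + 0.084848² + 0.733333² + 0.060606² = 0.007199 + 0.001322 + 0.007199 + 0.537778 + 0.003673 = 0.557172.
So 1/D = 1.79478, i.e. 1.795 to 3 decimal places.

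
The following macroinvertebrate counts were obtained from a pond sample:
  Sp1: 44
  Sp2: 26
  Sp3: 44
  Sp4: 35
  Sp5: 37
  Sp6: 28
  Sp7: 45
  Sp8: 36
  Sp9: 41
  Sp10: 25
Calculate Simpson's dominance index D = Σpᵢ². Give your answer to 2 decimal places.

Total N = 44+26+44+35+37+28+45+36+41+25 = 361, so the proportions are 0.1219, 0.072, 0.1219, 0.097, 0.1025, 0.0776, 0.1247, 0.0997, 0.1136, 0.0693 (working shown to 4 dp, full precision carried).
D = 0.1219² + 0.072² + 0.1219² + 0.097² + 0.1025² + 0.0776² + 0.1247² + 0.0997² + 0.1136² + 0.0693² = 0.0149 + 0.0052 + 0.0149 + 0.0094 + 0.0105 + 0.0060 + 0.0155 + 0.0099 + 0.0129 + 0.0048 = 0.1040.
To 2 decimal places, D = 0.10.

0.10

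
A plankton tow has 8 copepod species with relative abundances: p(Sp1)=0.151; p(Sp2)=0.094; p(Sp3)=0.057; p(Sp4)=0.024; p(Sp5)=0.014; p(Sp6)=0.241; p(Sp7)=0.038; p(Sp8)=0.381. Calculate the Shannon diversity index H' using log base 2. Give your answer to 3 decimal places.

Each pᵢ log₂ pᵢ term (working shown to 5 dp, full precision carried): 0.151×(-2.72738)=-0.41183, 0.094×(-3.41120)=-0.32065, 0.057×(-4.13289)=-0.23557, 0.024×(-5.38082)=-0.12914, 0.014×(-6.15843)=-0.08622, 0.241×(-2.05289)=-0.49475, 0.038×(-4.71786)=-0.17928, 0.381×(-1.39214)=-0.53040.
Sum = -2.38785, so H' = 2.388.

2.388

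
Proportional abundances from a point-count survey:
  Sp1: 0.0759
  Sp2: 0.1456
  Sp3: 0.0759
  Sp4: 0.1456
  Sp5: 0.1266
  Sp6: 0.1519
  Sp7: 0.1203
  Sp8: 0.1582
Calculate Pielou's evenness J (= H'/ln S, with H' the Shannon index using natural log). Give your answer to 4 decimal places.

H' = −Σ pᵢ ln pᵢ = −((-0.195696) + (-0.280555) + (-0.195696) + (-0.280555) + (-0.261647) + (-0.286261) + (-0.254767) + (-0.291704)) = 2.046882 (working shown to 6 dp, full precision carried).
With S = 8 species, ln S = 2.079442, so J = 2.046882/2.079442 = 0.984342, i.e. 0.9843 to 4 decimal places.

0.9843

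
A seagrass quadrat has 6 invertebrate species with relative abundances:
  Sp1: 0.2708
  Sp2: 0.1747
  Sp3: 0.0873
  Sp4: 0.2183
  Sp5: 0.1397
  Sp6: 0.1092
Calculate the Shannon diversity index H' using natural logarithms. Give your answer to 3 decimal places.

1.720

Each pᵢ ln pᵢ term (working shown to 5 dp, full precision carried): 0.2708×(-1.30637)=-0.35377, 0.1747×(-1.74469)=-0.30480, 0.0873×(-2.43840)=-0.21287, 0.2183×(-1.52189)=-0.33223, 0.1397×(-1.96826)=-0.27497, 0.1092×(-2.21457)=-0.24183.
Sum = -1.72046, so H' = 1.720.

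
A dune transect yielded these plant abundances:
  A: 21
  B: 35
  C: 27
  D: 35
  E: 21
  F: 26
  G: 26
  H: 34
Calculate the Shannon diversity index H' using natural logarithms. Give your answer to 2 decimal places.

Total N = 21+35+27+35+21+26+26+34 = 225, so the proportions are 0.0933, 0.1556, 0.12, 0.1556, 0.0933, 0.1156, 0.1156, 0.1511 (working shown to 4 dp, full precision carried).
Each pᵢ ln pᵢ term: 0.0933×(-2.3716)=-0.2213, 0.1556×(-1.8608)=-0.2895, 0.12×(-2.1203)=-0.2544, 0.1556×(-1.8608)=-0.2895, 0.0933×(-2.3716)=-0.2213, 0.1156×(-2.1580)=-0.2494, 0.1156×(-2.1580)=-0.2494, 0.1511×(-1.8897)=-0.2856.
Sum = -2.0603, so H' = 2.06.

2.06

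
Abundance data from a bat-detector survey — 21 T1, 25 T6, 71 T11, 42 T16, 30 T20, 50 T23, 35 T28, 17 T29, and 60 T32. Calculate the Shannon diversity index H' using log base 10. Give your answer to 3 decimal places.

Total N = 21+25+71+42+30+50+35+17+60 = 351, so the proportions are 0.05983, 0.07123, 0.20228, 0.11966, 0.08547, 0.14245, 0.09972, 0.04843, 0.17094 (working shown to 5 dp, full precision carried).
Each pᵢ log₁₀ pᵢ term: 0.05983×(-1.22309)=-0.07318, 0.07123×(-1.14737)=-0.08172, 0.20228×(-0.69405)=-0.14039, 0.11966×(-0.92206)=-0.11033, 0.08547×(-1.06819)=-0.09130, 0.14245×(-0.84634)=-0.12056, 0.09972×(-1.00124)=-0.09984, 0.04843×(-1.31486)=-0.06368, 0.17094×(-0.76716)=-0.13114.
Sum = -0.91214, so H' = 0.912.

0.912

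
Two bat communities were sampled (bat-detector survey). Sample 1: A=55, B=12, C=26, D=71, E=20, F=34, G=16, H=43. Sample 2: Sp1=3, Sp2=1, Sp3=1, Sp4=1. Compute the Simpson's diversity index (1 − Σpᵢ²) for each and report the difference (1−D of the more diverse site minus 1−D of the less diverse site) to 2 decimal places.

0.17

Sample 1: N=277, proportions 0.1986, 0.0433, 0.0939, 0.2563, 0.0722, 0.1227, 0.0578, 0.1552, giving 1−D = 0.8365 (working shown to 4 dp, full precision carried).
Sample 2: N=6, proportions 0.5, 0.1667, 0.1667, 0.1667, giving 1−D = 0.6667.
Difference = |0.8365 − 0.6667| = 0.1698, i.e. 0.17 to 2 decimal places.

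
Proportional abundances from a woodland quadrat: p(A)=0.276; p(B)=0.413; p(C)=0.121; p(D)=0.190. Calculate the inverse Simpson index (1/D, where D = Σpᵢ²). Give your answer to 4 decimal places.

D = 0.276² + 0.413² + 0.121² + 0.19² = 0.07617600 + 0.17056900 + 0.01464100 + 0.03610000 = 0.29748600 (working shown to 8 dp, full precision carried).
So 1/D = 3.361503, i.e. 3.3615 to 4 decimal places.

3.3615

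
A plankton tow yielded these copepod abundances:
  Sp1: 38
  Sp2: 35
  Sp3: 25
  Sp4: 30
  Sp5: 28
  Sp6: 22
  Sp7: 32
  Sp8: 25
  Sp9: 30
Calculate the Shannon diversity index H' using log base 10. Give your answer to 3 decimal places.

Total N = 38+35+25+30+28+22+32+25+30 = 265, so the proportions are 0.1434, 0.13208, 0.09434, 0.11321, 0.10566, 0.08302, 0.12075, 0.09434, 0.11321 (working shown to 5 dp, full precision carried).
Each pᵢ log₁₀ pᵢ term: 0.1434×(-0.84346)=-0.12095, 0.13208×(-0.87918)=-0.11612, 0.09434×(-1.02531)=-0.09673, 0.11321×(-0.94612)=-0.10711, 0.10566×(-0.97609)=-0.10313, 0.08302×(-1.08082)=-0.08973, 0.12075×(-0.91810)=-0.11086, 0.09434×(-1.02531)=-0.09673, 0.11321×(-0.94612)=-0.10711.
Sum = -0.94846, so H' = 0.948.

0.948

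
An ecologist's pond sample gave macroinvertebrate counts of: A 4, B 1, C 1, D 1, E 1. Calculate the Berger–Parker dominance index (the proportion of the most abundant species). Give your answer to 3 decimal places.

Total N = 4+1+1+1+1 = 8, so the proportions are 0.5, 0.125, 0.125, 0.125, 0.125 (working shown to 5 dp, full precision carried).
The largest proportion is 0.5, i.e. d = 0.500 to 3 decimal places.

0.500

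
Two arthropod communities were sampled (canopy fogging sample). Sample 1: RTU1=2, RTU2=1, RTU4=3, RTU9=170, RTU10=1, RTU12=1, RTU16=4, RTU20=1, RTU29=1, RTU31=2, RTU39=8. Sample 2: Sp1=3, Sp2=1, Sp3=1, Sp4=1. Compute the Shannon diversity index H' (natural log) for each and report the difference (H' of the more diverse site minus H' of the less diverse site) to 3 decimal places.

Sample 1: N=194, proportions 0.01031, 0.00515, 0.01546, 0.87629, 0.00515, 0.00515, 0.02062, 0.00515, 0.00515, 0.01031, 0.04124, giving H' = 0.62180 (working shown to 5 dp, full precision carried).
Sample 2: N=6, proportions 0.5, 0.16667, 0.16667, 0.16667, giving H' = 1.24245.
Difference = |0.62180 − 1.24245| = 0.62065, i.e. 0.621 to 3 decimal places.

0.621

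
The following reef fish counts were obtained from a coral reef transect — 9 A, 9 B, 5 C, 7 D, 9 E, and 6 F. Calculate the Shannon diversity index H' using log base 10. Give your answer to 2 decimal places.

Total N = 9+9+5+7+9+6 = 45, so the proportions are 0.2, 0.2, 0.1111, 0.1556, 0.2, 0.1333 (working shown to 4 dp, full precision carried).
Each pᵢ log₁₀ pᵢ term: 0.2×(-0.6990)=-0.1398, 0.2×(-0.6990)=-0.1398, 0.1111×(-0.9542)=-0.1060, 0.1556×(-0.8081)=-0.1257, 0.2×(-0.6990)=-0.1398, 0.1333×(-0.8751)=-0.1167.
Sum = -0.7678, so H' = 0.77.

0.77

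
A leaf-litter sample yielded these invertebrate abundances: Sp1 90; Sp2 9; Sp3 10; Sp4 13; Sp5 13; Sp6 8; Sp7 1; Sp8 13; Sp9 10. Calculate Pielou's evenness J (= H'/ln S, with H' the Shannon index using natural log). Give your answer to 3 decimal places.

Total N = 90+9+10+13+13+8+1+13+10 = 167, so the proportions are 0.53892, 0.05389, 0.05988, 0.07784, 0.07784, 0.0479, 0.00599, 0.07784, 0.05988 (working shown to 5 dp, full precision carried).
H' = −Σ pᵢ ln pᵢ = −((-0.33315) + (-0.15741) + (-0.16859) + (-0.19874) + (-0.19874) + (-0.14556) + (-0.03065) + (-0.19874) + (-0.16859)) = 1.60016.
With S = 9 species, ln S = 2.19722, so J = 1.60016/2.19722 = 0.72826, i.e. 0.728 to 3 decimal places.

0.728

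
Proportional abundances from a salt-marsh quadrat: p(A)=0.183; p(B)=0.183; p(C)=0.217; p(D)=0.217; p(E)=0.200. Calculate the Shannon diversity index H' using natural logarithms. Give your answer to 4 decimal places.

1.6065

Each pᵢ ln pᵢ term (working shown to 6 dp, full precision carried): 0.183×(-1.698269)=-0.310783, 0.183×(-1.698269)=-0.310783, 0.217×(-1.527858)=-0.331545, 0.217×(-1.527858)=-0.331545, 0.2×(-1.609438)=-0.321888.
Sum = -1.606544, so H' = 1.6065.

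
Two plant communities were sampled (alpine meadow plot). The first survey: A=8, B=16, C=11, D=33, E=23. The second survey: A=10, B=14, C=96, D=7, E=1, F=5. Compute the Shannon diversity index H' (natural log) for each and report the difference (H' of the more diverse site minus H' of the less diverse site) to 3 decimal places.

The first survey: N=91, proportions 0.08791, 0.17582, 0.12088, 0.36264, 0.25275, giving H' = 1.49026 (working shown to 5 dp, full precision carried).
The second survey: N=133, proportions 0.07519, 0.10526, 0.7218, 0.05263, 0.00752, 0.03759, giving H' = 0.98194.
Difference = |1.49026 − 0.98194| = 0.50832, i.e. 0.508 to 3 decimal places.

0.508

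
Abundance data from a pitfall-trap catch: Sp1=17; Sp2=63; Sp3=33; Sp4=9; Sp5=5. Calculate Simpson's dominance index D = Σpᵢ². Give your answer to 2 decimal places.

Total N = 17+63+33+9+5 = 127, so the proportions are 0.1339, 0.4961, 0.2598, 0.0709, 0.0394 (working shown to 4 dp, full precision carried).
D = 0.1339² + 0.4961² + 0.2598² + 0.0709² + 0.0394² = 0.0179 + 0.2461 + 0.0675 + 0.0050 + 0.0016 = 0.3381.
To 2 decimal places, D = 0.34.

0.34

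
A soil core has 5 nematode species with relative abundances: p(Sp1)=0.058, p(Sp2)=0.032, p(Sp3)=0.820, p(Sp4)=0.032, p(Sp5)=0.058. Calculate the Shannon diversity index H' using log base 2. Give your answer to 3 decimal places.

Each pᵢ log₂ pᵢ term (working shown to 5 dp, full precision carried): 0.058×(-4.10780)=-0.23825, 0.032×(-4.96578)=-0.15891, 0.82×(-0.28630)=-0.23477, 0.032×(-4.96578)=-0.15891, 0.058×(-4.10780)=-0.23825.
Sum = -1.02908, so H' = 1.029.

1.029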